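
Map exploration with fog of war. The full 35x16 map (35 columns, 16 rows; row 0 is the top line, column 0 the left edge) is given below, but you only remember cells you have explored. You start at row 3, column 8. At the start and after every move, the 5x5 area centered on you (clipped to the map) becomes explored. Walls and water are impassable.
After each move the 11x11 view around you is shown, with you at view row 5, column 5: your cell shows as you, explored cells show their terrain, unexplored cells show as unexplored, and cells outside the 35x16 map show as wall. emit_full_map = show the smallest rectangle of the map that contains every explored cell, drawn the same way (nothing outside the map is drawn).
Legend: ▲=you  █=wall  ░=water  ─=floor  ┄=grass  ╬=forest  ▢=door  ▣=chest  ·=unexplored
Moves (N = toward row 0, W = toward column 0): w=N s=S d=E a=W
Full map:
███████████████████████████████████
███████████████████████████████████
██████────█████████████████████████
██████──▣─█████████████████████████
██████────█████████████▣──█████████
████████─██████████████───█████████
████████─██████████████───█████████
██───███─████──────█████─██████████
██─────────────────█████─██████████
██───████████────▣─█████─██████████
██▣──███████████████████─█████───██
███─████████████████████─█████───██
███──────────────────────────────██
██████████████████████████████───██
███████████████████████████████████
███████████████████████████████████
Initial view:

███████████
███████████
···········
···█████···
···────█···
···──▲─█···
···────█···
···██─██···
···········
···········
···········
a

███████████
███████████
···········
···██████··
···█────█··
···█─▲▣─█··
···█────█··
···███─██··
···········
···········
···········

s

███████████
···········
···██████··
···█────█··
···█──▣─█··
···█─▲──█··
···███─██··
···███─█···
···········
···········
···········

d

███████████
···········
··██████···
··█────█···
··█──▣─█···
··█──▲─█···
··███─██···
··███─██···
···········
···········
···········

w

███████████
███████████
···········
··██████···
··█────█···
··█──▲─█···
··█────█···
··███─██···
··███─██···
···········
···········

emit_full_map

██████
█────█
█──▲─█
█────█
███─██
███─██

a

███████████
███████████
···········
···██████··
···█────█··
···█─▲▣─█··
···█────█··
···███─██··
···███─██··
···········
···········

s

███████████
···········
···██████··
···█────█··
···█──▣─█··
···█─▲──█··
···███─██··
···███─██··
···········
···········
···········

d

███████████
···········
··██████···
··█────█···
··█──▣─█···
··█──▲─█···
··███─██···
··███─██···
···········
···········
···········

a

███████████
···········
···██████··
···█────█··
···█──▣─█··
···█─▲──█··
···███─██··
···███─██··
···········
···········
···········

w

███████████
███████████
···········
···██████··
···█────█··
···█─▲▣─█··
···█────█··
···███─██··
···███─██··
···········
···········

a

███████████
███████████
···········
···███████·
···██────█·
···██▲─▣─█·
···██────█·
···████─██·
····███─██·
···········
···········

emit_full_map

███████
██────█
██▲─▣─█
██────█
████─██
·███─██

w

███████████
███████████
███████████
···█████···
···███████·
···██▲───█·
···██──▣─█·
···██────█·
···████─██·
····███─██·
···········

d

███████████
███████████
███████████
··██████···
··███████··
··██─▲──█··
··██──▣─█··
··██────█··
··████─██··
···███─██··
···········

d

███████████
███████████
███████████
·███████···
·███████···
·██──▲─█···
·██──▣─█···
·██────█···
·████─██···
··███─██···
···········

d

███████████
███████████
███████████
████████···
████████···
██───▲██···
██──▣─██···
██────██···
████─██····
·███─██····
···········

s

███████████
███████████
████████···
████████···
██────██···
██──▣▲██···
██────██···
████─███···
·███─██····
···········
···········

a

███████████
███████████
·████████··
·████████··
·██────██··
·██──▲─██··
·██────██··
·████─███··
··███─██···
···········
···········

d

███████████
███████████
████████···
████████···
██────██···
██──▣▲██···
██────██···
████─███···
·███─██····
···········
···········

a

███████████
███████████
·████████··
·████████··
·██────██··
·██──▲─██··
·██────██··
·████─███··
··███─██···
···········
···········

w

███████████
███████████
███████████
·████████··
·████████··
·██──▲─██··
·██──▣─██··
·██────██··
·████─███··
··███─██···
···········

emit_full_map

████████
████████
██──▲─██
██──▣─██
██────██
████─███
·███─██·

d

███████████
███████████
███████████
████████···
████████···
██───▲██···
██──▣─██···
██────██···
████─███···
·███─██····
···········

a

███████████
███████████
███████████
·████████··
·████████··
·██──▲─██··
·██──▣─██··
·██────██··
·████─███··
··███─██···
···········

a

███████████
███████████
███████████
··████████·
··████████·
··██─▲──██·
··██──▣─██·
··██────██·
··████─███·
···███─██··
···········

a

███████████
███████████
███████████
···████████
···████████
···██▲───██
···██──▣─██
···██────██
···████─███
····███─██·
···········

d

███████████
███████████
███████████
··████████·
··████████·
··██─▲──██·
··██──▣─██·
··██────██·
··████─███·
···███─██··
···········


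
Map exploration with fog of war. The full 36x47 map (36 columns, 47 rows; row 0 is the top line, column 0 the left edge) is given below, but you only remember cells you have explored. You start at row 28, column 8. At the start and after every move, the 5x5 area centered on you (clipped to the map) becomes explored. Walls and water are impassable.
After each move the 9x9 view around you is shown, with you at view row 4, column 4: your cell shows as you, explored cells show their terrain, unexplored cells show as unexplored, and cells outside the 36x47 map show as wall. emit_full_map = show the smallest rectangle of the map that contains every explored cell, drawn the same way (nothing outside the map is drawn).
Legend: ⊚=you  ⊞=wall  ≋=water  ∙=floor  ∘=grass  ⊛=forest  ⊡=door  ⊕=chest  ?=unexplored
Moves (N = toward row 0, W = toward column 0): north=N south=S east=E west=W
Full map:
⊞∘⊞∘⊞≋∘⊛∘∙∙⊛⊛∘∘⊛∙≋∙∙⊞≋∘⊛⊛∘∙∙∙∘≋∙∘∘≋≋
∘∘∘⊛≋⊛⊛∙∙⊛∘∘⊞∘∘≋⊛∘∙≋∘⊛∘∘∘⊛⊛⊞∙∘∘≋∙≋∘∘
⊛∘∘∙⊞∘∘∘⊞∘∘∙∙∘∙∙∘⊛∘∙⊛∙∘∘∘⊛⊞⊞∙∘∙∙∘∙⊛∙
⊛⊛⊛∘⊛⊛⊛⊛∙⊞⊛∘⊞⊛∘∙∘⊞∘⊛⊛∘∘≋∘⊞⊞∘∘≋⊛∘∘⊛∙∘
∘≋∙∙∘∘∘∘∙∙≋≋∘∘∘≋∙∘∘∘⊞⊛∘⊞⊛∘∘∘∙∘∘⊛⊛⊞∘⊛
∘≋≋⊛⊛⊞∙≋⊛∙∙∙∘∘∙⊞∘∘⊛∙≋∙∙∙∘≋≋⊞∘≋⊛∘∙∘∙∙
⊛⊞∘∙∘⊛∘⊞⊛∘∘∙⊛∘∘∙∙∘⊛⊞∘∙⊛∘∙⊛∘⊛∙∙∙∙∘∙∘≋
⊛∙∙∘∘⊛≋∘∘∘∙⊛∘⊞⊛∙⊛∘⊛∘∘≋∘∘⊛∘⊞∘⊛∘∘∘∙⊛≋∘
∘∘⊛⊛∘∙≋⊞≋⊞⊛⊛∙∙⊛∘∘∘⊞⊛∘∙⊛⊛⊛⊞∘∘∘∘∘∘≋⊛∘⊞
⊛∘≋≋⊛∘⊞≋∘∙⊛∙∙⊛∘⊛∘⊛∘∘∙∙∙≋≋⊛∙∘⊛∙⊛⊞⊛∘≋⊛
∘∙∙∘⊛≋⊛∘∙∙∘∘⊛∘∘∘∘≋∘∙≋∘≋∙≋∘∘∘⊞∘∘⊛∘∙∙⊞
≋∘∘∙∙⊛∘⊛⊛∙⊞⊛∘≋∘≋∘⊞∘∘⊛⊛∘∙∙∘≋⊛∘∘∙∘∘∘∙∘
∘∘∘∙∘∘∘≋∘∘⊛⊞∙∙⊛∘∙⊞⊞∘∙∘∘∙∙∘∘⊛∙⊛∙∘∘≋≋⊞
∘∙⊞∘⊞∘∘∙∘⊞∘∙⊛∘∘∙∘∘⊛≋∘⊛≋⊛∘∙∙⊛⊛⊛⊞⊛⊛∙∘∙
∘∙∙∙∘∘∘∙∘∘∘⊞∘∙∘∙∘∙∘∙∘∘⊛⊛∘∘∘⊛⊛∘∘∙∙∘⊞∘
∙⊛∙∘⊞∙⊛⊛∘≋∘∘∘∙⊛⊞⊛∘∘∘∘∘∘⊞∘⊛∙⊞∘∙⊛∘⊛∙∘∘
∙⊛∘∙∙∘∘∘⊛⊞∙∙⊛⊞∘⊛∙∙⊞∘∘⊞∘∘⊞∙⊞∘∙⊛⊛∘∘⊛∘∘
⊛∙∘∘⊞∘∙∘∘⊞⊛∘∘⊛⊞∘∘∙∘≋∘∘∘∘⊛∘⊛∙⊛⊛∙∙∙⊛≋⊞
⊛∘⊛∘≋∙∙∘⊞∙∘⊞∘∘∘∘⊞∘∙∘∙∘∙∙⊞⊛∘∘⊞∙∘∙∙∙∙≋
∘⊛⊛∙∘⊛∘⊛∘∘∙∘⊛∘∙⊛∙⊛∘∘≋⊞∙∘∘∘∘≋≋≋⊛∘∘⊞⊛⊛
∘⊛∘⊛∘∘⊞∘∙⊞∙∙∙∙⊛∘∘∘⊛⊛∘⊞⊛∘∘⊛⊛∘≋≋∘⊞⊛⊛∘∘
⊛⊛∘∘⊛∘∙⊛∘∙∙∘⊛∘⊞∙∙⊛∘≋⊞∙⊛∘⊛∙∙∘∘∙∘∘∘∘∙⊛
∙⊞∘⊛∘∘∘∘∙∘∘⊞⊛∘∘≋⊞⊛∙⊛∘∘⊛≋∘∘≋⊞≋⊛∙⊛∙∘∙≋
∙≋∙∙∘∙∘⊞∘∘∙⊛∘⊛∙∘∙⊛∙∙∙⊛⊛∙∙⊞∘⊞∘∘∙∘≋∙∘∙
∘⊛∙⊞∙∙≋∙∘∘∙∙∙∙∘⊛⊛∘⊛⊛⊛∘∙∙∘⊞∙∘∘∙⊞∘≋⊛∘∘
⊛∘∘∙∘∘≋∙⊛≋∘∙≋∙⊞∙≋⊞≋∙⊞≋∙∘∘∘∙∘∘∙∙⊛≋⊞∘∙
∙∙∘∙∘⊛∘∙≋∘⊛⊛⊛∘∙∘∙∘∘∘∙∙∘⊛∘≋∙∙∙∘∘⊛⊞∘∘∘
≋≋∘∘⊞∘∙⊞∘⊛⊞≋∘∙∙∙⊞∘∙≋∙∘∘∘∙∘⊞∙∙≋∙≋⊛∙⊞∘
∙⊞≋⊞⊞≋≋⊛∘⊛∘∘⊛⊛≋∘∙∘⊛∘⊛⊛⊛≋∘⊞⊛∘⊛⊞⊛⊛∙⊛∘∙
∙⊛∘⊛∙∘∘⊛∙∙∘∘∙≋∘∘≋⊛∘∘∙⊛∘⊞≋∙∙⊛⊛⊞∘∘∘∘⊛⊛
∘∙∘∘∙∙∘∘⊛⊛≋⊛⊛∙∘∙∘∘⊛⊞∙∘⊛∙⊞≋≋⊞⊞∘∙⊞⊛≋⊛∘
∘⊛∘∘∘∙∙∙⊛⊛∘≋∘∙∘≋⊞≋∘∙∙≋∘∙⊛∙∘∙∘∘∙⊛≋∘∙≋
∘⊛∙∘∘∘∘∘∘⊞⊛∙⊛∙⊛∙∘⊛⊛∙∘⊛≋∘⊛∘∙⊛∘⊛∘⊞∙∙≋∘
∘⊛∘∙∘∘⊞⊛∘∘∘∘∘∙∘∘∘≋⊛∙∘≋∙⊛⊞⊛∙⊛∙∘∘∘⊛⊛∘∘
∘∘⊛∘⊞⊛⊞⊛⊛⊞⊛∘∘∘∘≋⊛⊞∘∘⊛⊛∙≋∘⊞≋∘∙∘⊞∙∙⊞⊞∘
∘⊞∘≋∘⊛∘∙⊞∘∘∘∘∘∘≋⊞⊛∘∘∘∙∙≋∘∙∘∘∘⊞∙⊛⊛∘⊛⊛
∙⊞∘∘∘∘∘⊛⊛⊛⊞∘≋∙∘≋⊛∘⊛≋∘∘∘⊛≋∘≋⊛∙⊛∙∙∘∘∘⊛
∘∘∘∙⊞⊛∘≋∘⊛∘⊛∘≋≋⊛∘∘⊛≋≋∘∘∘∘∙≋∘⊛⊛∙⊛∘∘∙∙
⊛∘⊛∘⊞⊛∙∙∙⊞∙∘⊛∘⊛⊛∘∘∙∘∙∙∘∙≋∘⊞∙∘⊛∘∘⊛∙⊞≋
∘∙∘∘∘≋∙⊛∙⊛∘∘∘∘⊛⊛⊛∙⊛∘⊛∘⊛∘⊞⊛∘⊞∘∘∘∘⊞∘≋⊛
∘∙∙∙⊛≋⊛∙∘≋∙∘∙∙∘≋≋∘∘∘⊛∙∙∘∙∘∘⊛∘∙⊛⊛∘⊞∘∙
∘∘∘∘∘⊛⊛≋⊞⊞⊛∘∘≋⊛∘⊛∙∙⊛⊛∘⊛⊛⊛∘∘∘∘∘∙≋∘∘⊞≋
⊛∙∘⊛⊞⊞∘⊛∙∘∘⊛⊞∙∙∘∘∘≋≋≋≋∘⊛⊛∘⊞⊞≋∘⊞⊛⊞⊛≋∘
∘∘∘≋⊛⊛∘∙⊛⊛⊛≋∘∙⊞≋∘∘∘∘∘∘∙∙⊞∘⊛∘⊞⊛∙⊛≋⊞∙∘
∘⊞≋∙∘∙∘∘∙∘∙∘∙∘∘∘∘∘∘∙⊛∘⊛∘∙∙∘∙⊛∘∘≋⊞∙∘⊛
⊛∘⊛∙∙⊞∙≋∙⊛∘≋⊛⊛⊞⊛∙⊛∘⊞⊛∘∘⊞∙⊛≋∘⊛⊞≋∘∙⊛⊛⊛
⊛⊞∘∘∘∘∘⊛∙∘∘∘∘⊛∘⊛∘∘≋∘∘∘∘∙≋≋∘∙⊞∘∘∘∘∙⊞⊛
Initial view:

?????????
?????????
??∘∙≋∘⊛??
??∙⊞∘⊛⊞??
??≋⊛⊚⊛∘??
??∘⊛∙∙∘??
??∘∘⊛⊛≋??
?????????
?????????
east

?????????
?????????
?∘∙≋∘⊛⊛??
?∙⊞∘⊛⊞≋??
?≋⊛∘⊚∘∘??
?∘⊛∙∙∘∘??
?∘∘⊛⊛≋⊛??
?????????
?????????

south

?????????
?∘∙≋∘⊛⊛??
?∙⊞∘⊛⊞≋??
?≋⊛∘⊛∘∘??
?∘⊛∙⊚∘∘??
?∘∘⊛⊛≋⊛??
??∙⊛⊛∘≋??
?????????
?????????

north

?????????
?????????
?∘∙≋∘⊛⊛??
?∙⊞∘⊛⊞≋??
?≋⊛∘⊚∘∘??
?∘⊛∙∙∘∘??
?∘∘⊛⊛≋⊛??
??∙⊛⊛∘≋??
?????????

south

?????????
?∘∙≋∘⊛⊛??
?∙⊞∘⊛⊞≋??
?≋⊛∘⊛∘∘??
?∘⊛∙⊚∘∘??
?∘∘⊛⊛≋⊛??
??∙⊛⊛∘≋??
?????????
?????????

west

?????????
??∘∙≋∘⊛⊛?
??∙⊞∘⊛⊞≋?
??≋⊛∘⊛∘∘?
??∘⊛⊚∙∘∘?
??∘∘⊛⊛≋⊛?
??∙∙⊛⊛∘≋?
?????????
?????????

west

?????????
???∘∙≋∘⊛⊛
??∘∙⊞∘⊛⊞≋
??≋≋⊛∘⊛∘∘
??∘∘⊚∙∙∘∘
??∙∘∘⊛⊛≋⊛
??∙∙∙⊛⊛∘≋
?????????
?????????

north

?????????
?????????
??⊛∘∙≋∘⊛⊛
??∘∙⊞∘⊛⊞≋
??≋≋⊚∘⊛∘∘
??∘∘⊛∙∙∘∘
??∙∘∘⊛⊛≋⊛
??∙∙∙⊛⊛∘≋
?????????

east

?????????
?????????
?⊛∘∙≋∘⊛⊛?
?∘∙⊞∘⊛⊞≋?
?≋≋⊛⊚⊛∘∘?
?∘∘⊛∙∙∘∘?
?∙∘∘⊛⊛≋⊛?
?∙∙∙⊛⊛∘≋?
?????????

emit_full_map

⊛∘∙≋∘⊛⊛
∘∙⊞∘⊛⊞≋
≋≋⊛⊚⊛∘∘
∘∘⊛∙∙∘∘
∙∘∘⊛⊛≋⊛
∙∙∙⊛⊛∘≋

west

?????????
?????????
??⊛∘∙≋∘⊛⊛
??∘∙⊞∘⊛⊞≋
??≋≋⊚∘⊛∘∘
??∘∘⊛∙∙∘∘
??∙∘∘⊛⊛≋⊛
??∙∙∙⊛⊛∘≋
?????????

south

?????????
??⊛∘∙≋∘⊛⊛
??∘∙⊞∘⊛⊞≋
??≋≋⊛∘⊛∘∘
??∘∘⊚∙∙∘∘
??∙∘∘⊛⊛≋⊛
??∙∙∙⊛⊛∘≋
?????????
?????????

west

?????????
???⊛∘∙≋∘⊛
??⊞∘∙⊞∘⊛⊞
??⊞≋≋⊛∘⊛∘
??∙∘⊚⊛∙∙∘
??∙∙∘∘⊛⊛≋
??∘∙∙∙⊛⊛∘
?????????
?????????

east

?????????
??⊛∘∙≋∘⊛⊛
?⊞∘∙⊞∘⊛⊞≋
?⊞≋≋⊛∘⊛∘∘
?∙∘∘⊚∙∙∘∘
?∙∙∘∘⊛⊛≋⊛
?∘∙∙∙⊛⊛∘≋
?????????
?????????

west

?????????
???⊛∘∙≋∘⊛
??⊞∘∙⊞∘⊛⊞
??⊞≋≋⊛∘⊛∘
??∙∘⊚⊛∙∙∘
??∙∙∘∘⊛⊛≋
??∘∙∙∙⊛⊛∘
?????????
?????????

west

?????????
????⊛∘∙≋∘
??∘⊞∘∙⊞∘⊛
??⊞⊞≋≋⊛∘⊛
??⊛∙⊚∘⊛∙∙
??∘∙∙∘∘⊛⊛
??∘∘∙∙∙⊛⊛
?????????
?????????

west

?????????
?????⊛∘∙≋
??∘∘⊞∘∙⊞∘
??≋⊞⊞≋≋⊛∘
??∘⊛⊚∘∘⊛∙
??∘∘∙∙∘∘⊛
??∘∘∘∙∙∙⊛
?????????
?????????

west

⊞????????
⊞?????⊛∘∙
⊞?≋∘∘⊞∘∙⊞
⊞?⊞≋⊞⊞≋≋⊛
⊞?⊛∘⊚∙∘∘⊛
⊞?∙∘∘∙∙∘∘
⊞?⊛∘∘∘∙∙∙
⊞????????
⊞????????

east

?????????
?????⊛∘∙≋
?≋∘∘⊞∘∙⊞∘
?⊞≋⊞⊞≋≋⊛∘
?⊛∘⊛⊚∘∘⊛∙
?∙∘∘∙∙∘∘⊛
?⊛∘∘∘∙∙∙⊛
?????????
?????????

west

⊞????????
⊞?????⊛∘∙
⊞?≋∘∘⊞∘∙⊞
⊞?⊞≋⊞⊞≋≋⊛
⊞?⊛∘⊚∙∘∘⊛
⊞?∙∘∘∙∙∘∘
⊞?⊛∘∘∘∙∙∙
⊞????????
⊞????????

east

?????????
?????⊛∘∙≋
?≋∘∘⊞∘∙⊞∘
?⊞≋⊞⊞≋≋⊛∘
?⊛∘⊛⊚∘∘⊛∙
?∙∘∘∙∙∘∘⊛
?⊛∘∘∘∙∙∙⊛
?????????
?????????

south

?????⊛∘∙≋
?≋∘∘⊞∘∙⊞∘
?⊞≋⊞⊞≋≋⊛∘
?⊛∘⊛∙∘∘⊛∙
?∙∘∘⊚∙∘∘⊛
?⊛∘∘∘∙∙∙⊛
??∙∘∘∘∘??
?????????
?????????

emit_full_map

????⊛∘∙≋∘⊛⊛
≋∘∘⊞∘∙⊞∘⊛⊞≋
⊞≋⊞⊞≋≋⊛∘⊛∘∘
⊛∘⊛∙∘∘⊛∙∙∘∘
∙∘∘⊚∙∘∘⊛⊛≋⊛
⊛∘∘∘∙∙∙⊛⊛∘≋
?∙∘∘∘∘?????

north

?????????
?????⊛∘∙≋
?≋∘∘⊞∘∙⊞∘
?⊞≋⊞⊞≋≋⊛∘
?⊛∘⊛⊚∘∘⊛∙
?∙∘∘∙∙∘∘⊛
?⊛∘∘∘∙∙∙⊛
??∙∘∘∘∘??
?????????

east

?????????
????⊛∘∙≋∘
≋∘∘⊞∘∙⊞∘⊛
⊞≋⊞⊞≋≋⊛∘⊛
⊛∘⊛∙⊚∘⊛∙∙
∙∘∘∙∙∘∘⊛⊛
⊛∘∘∘∙∙∙⊛⊛
?∙∘∘∘∘???
?????????

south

????⊛∘∙≋∘
≋∘∘⊞∘∙⊞∘⊛
⊞≋⊞⊞≋≋⊛∘⊛
⊛∘⊛∙∘∘⊛∙∙
∙∘∘∙⊚∘∘⊛⊛
⊛∘∘∘∙∙∙⊛⊛
?∙∘∘∘∘∘??
?????????
?????????

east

???⊛∘∙≋∘⊛
∘∘⊞∘∙⊞∘⊛⊞
≋⊞⊞≋≋⊛∘⊛∘
∘⊛∙∘∘⊛∙∙∘
∘∘∙∙⊚∘⊛⊛≋
∘∘∘∙∙∙⊛⊛∘
∙∘∘∘∘∘∘??
?????????
?????????

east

??⊛∘∙≋∘⊛⊛
∘⊞∘∙⊞∘⊛⊞≋
⊞⊞≋≋⊛∘⊛∘∘
⊛∙∘∘⊛∙∙∘∘
∘∙∙∘⊚⊛⊛≋⊛
∘∘∙∙∙⊛⊛∘≋
∘∘∘∘∘∘⊞??
?????????
?????????

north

?????????
??⊛∘∙≋∘⊛⊛
∘⊞∘∙⊞∘⊛⊞≋
⊞⊞≋≋⊛∘⊛∘∘
⊛∙∘∘⊚∙∙∘∘
∘∙∙∘∘⊛⊛≋⊛
∘∘∙∙∙⊛⊛∘≋
∘∘∘∘∘∘⊞??
?????????

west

?????????
???⊛∘∙≋∘⊛
∘∘⊞∘∙⊞∘⊛⊞
≋⊞⊞≋≋⊛∘⊛∘
∘⊛∙∘⊚⊛∙∙∘
∘∘∙∙∘∘⊛⊛≋
∘∘∘∙∙∙⊛⊛∘
∙∘∘∘∘∘∘⊞?
?????????

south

???⊛∘∙≋∘⊛
∘∘⊞∘∙⊞∘⊛⊞
≋⊞⊞≋≋⊛∘⊛∘
∘⊛∙∘∘⊛∙∙∘
∘∘∙∙⊚∘⊛⊛≋
∘∘∘∙∙∙⊛⊛∘
∙∘∘∘∘∘∘⊞?
?????????
?????????

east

??⊛∘∙≋∘⊛⊛
∘⊞∘∙⊞∘⊛⊞≋
⊞⊞≋≋⊛∘⊛∘∘
⊛∙∘∘⊛∙∙∘∘
∘∙∙∘⊚⊛⊛≋⊛
∘∘∙∙∙⊛⊛∘≋
∘∘∘∘∘∘⊞??
?????????
?????????

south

∘⊞∘∙⊞∘⊛⊞≋
⊞⊞≋≋⊛∘⊛∘∘
⊛∙∘∘⊛∙∙∘∘
∘∙∙∘∘⊛⊛≋⊛
∘∘∙∙⊚⊛⊛∘≋
∘∘∘∘∘∘⊞??
??∘⊞⊛∘∘??
?????????
?????????

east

⊞∘∙⊞∘⊛⊞≋?
⊞≋≋⊛∘⊛∘∘?
∙∘∘⊛∙∙∘∘?
∙∙∘∘⊛⊛≋⊛?
∘∙∙∙⊚⊛∘≋?
∘∘∘∘∘⊞⊛??
?∘⊞⊛∘∘∘??
?????????
?????????

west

∘⊞∘∙⊞∘⊛⊞≋
⊞⊞≋≋⊛∘⊛∘∘
⊛∙∘∘⊛∙∙∘∘
∘∙∙∘∘⊛⊛≋⊛
∘∘∙∙⊚⊛⊛∘≋
∘∘∘∘∘∘⊞⊛?
??∘⊞⊛∘∘∘?
?????????
?????????

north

??⊛∘∙≋∘⊛⊛
∘⊞∘∙⊞∘⊛⊞≋
⊞⊞≋≋⊛∘⊛∘∘
⊛∙∘∘⊛∙∙∘∘
∘∙∙∘⊚⊛⊛≋⊛
∘∘∙∙∙⊛⊛∘≋
∘∘∘∘∘∘⊞⊛?
??∘⊞⊛∘∘∘?
?????????

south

∘⊞∘∙⊞∘⊛⊞≋
⊞⊞≋≋⊛∘⊛∘∘
⊛∙∘∘⊛∙∙∘∘
∘∙∙∘∘⊛⊛≋⊛
∘∘∙∙⊚⊛⊛∘≋
∘∘∘∘∘∘⊞⊛?
??∘⊞⊛∘∘∘?
?????????
?????????

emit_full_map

????⊛∘∙≋∘⊛⊛
≋∘∘⊞∘∙⊞∘⊛⊞≋
⊞≋⊞⊞≋≋⊛∘⊛∘∘
⊛∘⊛∙∘∘⊛∙∙∘∘
∙∘∘∙∙∘∘⊛⊛≋⊛
⊛∘∘∘∙∙⊚⊛⊛∘≋
?∙∘∘∘∘∘∘⊞⊛?
????∘⊞⊛∘∘∘?


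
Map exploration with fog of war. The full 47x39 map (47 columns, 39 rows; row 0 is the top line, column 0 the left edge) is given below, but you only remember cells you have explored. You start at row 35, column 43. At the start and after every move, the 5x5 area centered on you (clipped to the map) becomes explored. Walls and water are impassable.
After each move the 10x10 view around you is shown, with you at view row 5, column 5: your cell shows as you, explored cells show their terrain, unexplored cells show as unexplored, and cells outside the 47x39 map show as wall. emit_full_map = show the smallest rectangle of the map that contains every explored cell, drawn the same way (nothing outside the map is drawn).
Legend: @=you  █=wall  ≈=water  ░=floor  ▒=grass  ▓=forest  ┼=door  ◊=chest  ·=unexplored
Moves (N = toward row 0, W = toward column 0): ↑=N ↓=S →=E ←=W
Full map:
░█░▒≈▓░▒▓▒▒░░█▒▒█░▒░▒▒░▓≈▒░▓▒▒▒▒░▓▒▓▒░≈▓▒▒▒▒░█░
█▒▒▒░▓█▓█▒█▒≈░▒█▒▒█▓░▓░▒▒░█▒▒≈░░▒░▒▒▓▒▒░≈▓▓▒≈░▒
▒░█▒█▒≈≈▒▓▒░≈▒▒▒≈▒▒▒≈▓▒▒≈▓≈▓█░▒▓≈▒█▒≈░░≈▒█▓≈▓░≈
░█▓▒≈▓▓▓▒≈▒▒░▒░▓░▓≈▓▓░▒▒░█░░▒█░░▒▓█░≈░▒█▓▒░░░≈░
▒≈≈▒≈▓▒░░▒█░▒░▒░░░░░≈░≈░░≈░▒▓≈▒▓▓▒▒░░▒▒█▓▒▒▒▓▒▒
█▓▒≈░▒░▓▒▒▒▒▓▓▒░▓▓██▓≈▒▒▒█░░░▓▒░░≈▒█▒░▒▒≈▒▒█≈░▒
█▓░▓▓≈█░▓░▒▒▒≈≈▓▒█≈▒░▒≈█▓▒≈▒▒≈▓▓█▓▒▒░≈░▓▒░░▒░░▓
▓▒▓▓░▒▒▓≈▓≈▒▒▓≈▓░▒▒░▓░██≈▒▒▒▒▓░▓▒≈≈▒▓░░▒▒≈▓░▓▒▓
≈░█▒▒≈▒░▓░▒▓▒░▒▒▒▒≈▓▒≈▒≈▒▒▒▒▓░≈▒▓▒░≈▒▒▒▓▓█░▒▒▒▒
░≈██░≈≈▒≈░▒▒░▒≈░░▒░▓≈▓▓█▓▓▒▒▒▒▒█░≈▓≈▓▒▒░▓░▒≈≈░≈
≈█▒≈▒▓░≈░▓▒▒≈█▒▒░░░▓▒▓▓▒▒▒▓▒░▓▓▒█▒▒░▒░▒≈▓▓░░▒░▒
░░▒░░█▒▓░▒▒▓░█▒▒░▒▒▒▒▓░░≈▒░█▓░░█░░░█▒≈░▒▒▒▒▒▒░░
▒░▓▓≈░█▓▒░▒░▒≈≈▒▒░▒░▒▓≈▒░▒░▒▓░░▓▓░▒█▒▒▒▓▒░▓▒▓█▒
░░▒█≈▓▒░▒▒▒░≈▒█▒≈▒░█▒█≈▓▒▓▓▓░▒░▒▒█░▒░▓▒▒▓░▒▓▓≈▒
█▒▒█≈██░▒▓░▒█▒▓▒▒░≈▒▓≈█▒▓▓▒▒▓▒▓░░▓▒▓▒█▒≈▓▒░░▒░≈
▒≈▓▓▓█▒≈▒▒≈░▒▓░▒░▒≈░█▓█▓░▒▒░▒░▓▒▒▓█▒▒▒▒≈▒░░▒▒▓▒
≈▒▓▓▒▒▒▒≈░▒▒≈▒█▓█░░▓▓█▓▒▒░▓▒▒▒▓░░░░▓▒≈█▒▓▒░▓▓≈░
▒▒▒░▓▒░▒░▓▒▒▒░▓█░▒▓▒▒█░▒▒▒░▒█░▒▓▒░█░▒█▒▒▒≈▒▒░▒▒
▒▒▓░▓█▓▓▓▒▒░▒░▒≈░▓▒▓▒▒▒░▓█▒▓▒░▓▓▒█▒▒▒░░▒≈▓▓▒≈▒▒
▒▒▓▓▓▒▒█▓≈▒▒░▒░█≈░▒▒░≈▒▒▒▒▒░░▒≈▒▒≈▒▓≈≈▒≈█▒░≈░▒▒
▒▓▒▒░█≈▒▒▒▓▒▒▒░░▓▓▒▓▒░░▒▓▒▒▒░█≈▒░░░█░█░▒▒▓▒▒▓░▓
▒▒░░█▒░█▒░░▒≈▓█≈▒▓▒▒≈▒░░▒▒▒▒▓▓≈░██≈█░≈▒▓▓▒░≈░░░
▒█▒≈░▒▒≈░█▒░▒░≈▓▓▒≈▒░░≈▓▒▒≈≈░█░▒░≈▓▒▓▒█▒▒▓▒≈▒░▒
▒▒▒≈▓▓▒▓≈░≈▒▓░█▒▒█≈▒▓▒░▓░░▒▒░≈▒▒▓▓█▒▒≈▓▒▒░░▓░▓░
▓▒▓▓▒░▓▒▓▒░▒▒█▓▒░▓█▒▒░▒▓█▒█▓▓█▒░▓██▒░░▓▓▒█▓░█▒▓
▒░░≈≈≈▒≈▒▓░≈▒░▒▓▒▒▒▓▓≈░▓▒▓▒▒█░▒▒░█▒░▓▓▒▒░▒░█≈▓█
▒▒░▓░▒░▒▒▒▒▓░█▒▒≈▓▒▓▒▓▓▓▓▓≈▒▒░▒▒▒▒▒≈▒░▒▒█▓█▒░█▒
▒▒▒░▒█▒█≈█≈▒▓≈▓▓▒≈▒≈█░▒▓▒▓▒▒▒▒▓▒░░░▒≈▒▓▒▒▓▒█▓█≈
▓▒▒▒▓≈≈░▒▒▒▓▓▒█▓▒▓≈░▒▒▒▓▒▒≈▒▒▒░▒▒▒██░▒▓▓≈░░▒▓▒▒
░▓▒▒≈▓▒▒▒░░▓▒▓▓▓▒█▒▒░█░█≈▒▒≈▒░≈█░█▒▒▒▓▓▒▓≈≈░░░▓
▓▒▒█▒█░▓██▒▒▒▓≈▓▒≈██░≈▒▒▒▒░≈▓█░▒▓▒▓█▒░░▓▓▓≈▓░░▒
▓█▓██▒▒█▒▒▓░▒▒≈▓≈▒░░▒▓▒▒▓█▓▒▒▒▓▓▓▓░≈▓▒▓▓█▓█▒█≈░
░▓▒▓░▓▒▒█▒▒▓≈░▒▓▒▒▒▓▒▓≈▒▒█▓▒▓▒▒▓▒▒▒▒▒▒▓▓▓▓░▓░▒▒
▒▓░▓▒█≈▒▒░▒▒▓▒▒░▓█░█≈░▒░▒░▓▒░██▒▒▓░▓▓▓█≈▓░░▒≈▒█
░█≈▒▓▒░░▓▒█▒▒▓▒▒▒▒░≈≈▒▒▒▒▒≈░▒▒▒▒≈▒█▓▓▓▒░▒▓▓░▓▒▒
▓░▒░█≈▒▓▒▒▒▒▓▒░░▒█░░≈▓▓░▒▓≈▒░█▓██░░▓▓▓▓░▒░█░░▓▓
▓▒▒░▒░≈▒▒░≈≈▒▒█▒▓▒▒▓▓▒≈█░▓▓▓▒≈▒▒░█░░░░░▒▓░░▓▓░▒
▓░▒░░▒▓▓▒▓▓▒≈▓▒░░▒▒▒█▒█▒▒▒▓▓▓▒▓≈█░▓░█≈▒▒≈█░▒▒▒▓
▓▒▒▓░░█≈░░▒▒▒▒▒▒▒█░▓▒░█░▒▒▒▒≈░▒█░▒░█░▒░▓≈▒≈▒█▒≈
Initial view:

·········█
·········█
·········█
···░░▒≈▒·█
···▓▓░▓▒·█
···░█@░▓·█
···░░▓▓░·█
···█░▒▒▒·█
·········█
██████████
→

········██
········██
········██
··░░▒≈▒███
··▓▓░▓▒▒██
··░█░@▓▓██
··░░▓▓░▒██
··█░▒▒▒▓██
········██
██████████

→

·······███
·······███
·······███
·░░▒≈▒████
·▓▓░▓▒▒███
·░█░░@▓███
·░░▓▓░▒███
·█░▒▒▒▓███
·······███
██████████

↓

·······███
·······███
·░░▒≈▒████
·▓▓░▓▒▒███
·░█░░▓▓███
·░░▓▓@▒███
·█░▒▒▒▓███
···▒█▒≈███
██████████
██████████

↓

·······███
·░░▒≈▒████
·▓▓░▓▒▒███
·░█░░▓▓███
·░░▓▓░▒███
·█░▒▒@▓███
···▒█▒≈███
██████████
██████████
██████████

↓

·░░▒≈▒████
·▓▓░▓▒▒███
·░█░░▓▓███
·░░▓▓░▒███
·█░▒▒▒▓███
···▒█@≈███
██████████
██████████
██████████
██████████

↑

·······███
·░░▒≈▒████
·▓▓░▓▒▒███
·░█░░▓▓███
·░░▓▓░▒███
·█░▒▒@▓███
···▒█▒≈███
██████████
██████████
██████████

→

······████
░░▒≈▒█████
▓▓░▓▒▒████
░█░░▓▓████
░░▓▓░▒████
█░▒▒▒@████
··▒█▒≈████
██████████
██████████
██████████

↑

······████
······████
░░▒≈▒█████
▓▓░▓▒▒████
░█░░▓▓████
░░▓▓░@████
█░▒▒▒▓████
··▒█▒≈████
██████████
██████████

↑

······████
······████
······████
░░▒≈▒█████
▓▓░▓▒▒████
░█░░▓@████
░░▓▓░▒████
█░▒▒▒▓████
··▒█▒≈████
██████████

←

·······███
·······███
·······███
·░░▒≈▒████
·▓▓░▓▒▒███
·░█░░@▓███
·░░▓▓░▒███
·█░▒▒▒▓███
···▒█▒≈███
██████████

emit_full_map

░░▒≈▒█
▓▓░▓▒▒
░█░░@▓
░░▓▓░▒
█░▒▒▒▓
··▒█▒≈

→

······████
······████
······████
░░▒≈▒█████
▓▓░▓▒▒████
░█░░▓@████
░░▓▓░▒████
█░▒▒▒▓████
··▒█▒≈████
██████████

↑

······████
······████
······████
···░▒▒████
░░▒≈▒█████
▓▓░▓▒@████
░█░░▓▓████
░░▓▓░▒████
█░▒▒▒▓████
··▒█▒≈████

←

·······███
·······███
·······███
···▓░▒▒███
·░░▒≈▒████
·▓▓░▓@▒███
·░█░░▓▓███
·░░▓▓░▒███
·█░▒▒▒▓███
···▒█▒≈███

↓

·······███
·······███
···▓░▒▒███
·░░▒≈▒████
·▓▓░▓▒▒███
·░█░░@▓███
·░░▓▓░▒███
·█░▒▒▒▓███
···▒█▒≈███
██████████

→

······████
······████
··▓░▒▒████
░░▒≈▒█████
▓▓░▓▒▒████
░█░░▓@████
░░▓▓░▒████
█░▒▒▒▓████
··▒█▒≈████
██████████

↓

······████
··▓░▒▒████
░░▒≈▒█████
▓▓░▓▒▒████
░█░░▓▓████
░░▓▓░@████
█░▒▒▒▓████
··▒█▒≈████
██████████
██████████

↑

······████
······████
··▓░▒▒████
░░▒≈▒█████
▓▓░▓▒▒████
░█░░▓@████
░░▓▓░▒████
█░▒▒▒▓████
··▒█▒≈████
██████████

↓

······████
··▓░▒▒████
░░▒≈▒█████
▓▓░▓▒▒████
░█░░▓▓████
░░▓▓░@████
█░▒▒▒▓████
··▒█▒≈████
██████████
██████████


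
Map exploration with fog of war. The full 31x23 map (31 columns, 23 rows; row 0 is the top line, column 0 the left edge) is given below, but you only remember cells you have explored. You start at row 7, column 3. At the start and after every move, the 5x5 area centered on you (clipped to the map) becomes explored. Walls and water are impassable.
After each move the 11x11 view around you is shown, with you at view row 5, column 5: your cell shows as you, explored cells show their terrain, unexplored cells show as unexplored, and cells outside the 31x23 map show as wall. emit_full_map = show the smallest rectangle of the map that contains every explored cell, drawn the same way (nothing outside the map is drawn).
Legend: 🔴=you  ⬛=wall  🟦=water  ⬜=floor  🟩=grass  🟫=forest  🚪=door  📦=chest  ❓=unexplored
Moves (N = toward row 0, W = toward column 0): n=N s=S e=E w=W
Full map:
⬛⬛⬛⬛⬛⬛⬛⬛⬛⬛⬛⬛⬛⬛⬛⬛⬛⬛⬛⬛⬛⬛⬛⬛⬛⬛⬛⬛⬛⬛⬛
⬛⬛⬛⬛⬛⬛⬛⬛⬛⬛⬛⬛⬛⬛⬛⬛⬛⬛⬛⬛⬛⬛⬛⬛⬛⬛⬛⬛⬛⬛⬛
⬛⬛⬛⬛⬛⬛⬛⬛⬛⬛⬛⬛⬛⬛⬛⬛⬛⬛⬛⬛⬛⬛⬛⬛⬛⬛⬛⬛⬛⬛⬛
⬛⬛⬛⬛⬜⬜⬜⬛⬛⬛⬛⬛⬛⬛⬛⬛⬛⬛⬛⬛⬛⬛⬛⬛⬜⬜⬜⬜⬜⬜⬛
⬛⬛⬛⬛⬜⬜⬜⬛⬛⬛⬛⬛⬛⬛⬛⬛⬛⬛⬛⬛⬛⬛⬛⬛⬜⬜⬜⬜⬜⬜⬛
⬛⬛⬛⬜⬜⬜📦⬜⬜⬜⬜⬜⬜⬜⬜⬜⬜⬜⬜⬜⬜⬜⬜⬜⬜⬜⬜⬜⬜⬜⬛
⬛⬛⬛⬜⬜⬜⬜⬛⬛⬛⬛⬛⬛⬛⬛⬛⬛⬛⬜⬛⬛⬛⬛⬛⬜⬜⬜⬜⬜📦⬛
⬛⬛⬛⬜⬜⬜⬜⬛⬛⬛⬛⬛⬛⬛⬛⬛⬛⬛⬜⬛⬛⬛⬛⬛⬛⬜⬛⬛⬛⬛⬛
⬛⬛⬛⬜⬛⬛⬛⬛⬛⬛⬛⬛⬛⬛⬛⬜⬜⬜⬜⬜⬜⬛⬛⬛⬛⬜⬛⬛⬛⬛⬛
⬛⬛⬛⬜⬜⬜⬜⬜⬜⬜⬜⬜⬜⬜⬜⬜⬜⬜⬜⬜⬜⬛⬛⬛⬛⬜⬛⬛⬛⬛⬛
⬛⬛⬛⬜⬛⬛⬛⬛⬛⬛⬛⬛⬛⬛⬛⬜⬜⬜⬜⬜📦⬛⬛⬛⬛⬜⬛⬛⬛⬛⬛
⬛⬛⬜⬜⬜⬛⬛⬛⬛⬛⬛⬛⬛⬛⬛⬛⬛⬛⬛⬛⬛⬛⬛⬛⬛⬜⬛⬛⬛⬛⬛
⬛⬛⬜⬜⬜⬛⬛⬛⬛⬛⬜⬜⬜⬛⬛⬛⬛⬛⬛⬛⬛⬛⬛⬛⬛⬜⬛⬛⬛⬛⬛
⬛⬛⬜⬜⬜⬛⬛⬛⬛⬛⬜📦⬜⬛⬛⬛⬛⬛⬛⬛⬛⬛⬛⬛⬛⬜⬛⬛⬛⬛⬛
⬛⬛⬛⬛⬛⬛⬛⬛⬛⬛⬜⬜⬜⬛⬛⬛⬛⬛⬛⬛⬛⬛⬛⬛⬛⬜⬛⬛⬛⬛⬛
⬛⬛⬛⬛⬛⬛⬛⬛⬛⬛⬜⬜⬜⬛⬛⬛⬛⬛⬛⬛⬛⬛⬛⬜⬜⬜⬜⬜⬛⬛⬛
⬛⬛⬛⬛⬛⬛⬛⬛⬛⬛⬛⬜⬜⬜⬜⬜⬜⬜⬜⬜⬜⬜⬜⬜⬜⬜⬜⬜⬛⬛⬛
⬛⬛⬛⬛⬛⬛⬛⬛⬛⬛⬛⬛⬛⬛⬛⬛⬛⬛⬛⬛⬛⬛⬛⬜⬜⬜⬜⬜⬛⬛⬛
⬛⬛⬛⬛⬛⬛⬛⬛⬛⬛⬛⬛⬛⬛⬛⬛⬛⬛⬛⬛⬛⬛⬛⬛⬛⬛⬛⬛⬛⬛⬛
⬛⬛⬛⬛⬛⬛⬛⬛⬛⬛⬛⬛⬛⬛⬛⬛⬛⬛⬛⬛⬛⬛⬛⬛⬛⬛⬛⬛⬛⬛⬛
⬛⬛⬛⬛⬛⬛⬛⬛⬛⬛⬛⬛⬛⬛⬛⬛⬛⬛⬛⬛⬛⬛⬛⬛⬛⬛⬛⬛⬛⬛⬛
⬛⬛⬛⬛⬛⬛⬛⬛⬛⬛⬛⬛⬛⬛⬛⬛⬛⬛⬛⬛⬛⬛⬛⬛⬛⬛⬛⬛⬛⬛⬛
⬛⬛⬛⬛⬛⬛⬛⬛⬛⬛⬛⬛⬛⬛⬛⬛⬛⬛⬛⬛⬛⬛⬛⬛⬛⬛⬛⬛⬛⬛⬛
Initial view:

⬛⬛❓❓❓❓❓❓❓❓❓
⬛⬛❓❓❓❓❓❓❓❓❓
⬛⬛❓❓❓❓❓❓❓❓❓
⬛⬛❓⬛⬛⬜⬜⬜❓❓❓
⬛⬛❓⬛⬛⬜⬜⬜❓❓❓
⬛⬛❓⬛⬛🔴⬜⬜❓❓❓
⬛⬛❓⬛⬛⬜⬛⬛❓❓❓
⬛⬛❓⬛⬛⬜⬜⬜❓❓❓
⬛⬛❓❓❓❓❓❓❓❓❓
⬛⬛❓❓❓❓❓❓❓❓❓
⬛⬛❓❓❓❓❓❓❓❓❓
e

⬛❓❓❓❓❓❓❓❓❓❓
⬛❓❓❓❓❓❓❓❓❓❓
⬛❓❓❓❓❓❓❓❓❓❓
⬛❓⬛⬛⬜⬜⬜📦❓❓❓
⬛❓⬛⬛⬜⬜⬜⬜❓❓❓
⬛❓⬛⬛⬜🔴⬜⬜❓❓❓
⬛❓⬛⬛⬜⬛⬛⬛❓❓❓
⬛❓⬛⬛⬜⬜⬜⬜❓❓❓
⬛❓❓❓❓❓❓❓❓❓❓
⬛❓❓❓❓❓❓❓❓❓❓
⬛❓❓❓❓❓❓❓❓❓❓

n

⬛❓❓❓❓❓❓❓❓❓❓
⬛❓❓❓❓❓❓❓❓❓❓
⬛❓❓❓❓❓❓❓❓❓❓
⬛❓❓⬛⬛⬜⬜⬜❓❓❓
⬛❓⬛⬛⬜⬜⬜📦❓❓❓
⬛❓⬛⬛⬜🔴⬜⬜❓❓❓
⬛❓⬛⬛⬜⬜⬜⬜❓❓❓
⬛❓⬛⬛⬜⬛⬛⬛❓❓❓
⬛❓⬛⬛⬜⬜⬜⬜❓❓❓
⬛❓❓❓❓❓❓❓❓❓❓
⬛❓❓❓❓❓❓❓❓❓❓

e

❓❓❓❓❓❓❓❓❓❓❓
❓❓❓❓❓❓❓❓❓❓❓
❓❓❓❓❓❓❓❓❓❓❓
❓❓⬛⬛⬜⬜⬜⬛❓❓❓
❓⬛⬛⬜⬜⬜📦⬜❓❓❓
❓⬛⬛⬜⬜🔴⬜⬛❓❓❓
❓⬛⬛⬜⬜⬜⬜⬛❓❓❓
❓⬛⬛⬜⬛⬛⬛⬛❓❓❓
❓⬛⬛⬜⬜⬜⬜❓❓❓❓
❓❓❓❓❓❓❓❓❓❓❓
❓❓❓❓❓❓❓❓❓❓❓

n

❓❓❓❓❓❓❓❓❓❓❓
❓❓❓❓❓❓❓❓❓❓❓
❓❓❓❓❓❓❓❓❓❓❓
❓❓❓⬛⬜⬜⬜⬛❓❓❓
❓❓⬛⬛⬜⬜⬜⬛❓❓❓
❓⬛⬛⬜⬜🔴📦⬜❓❓❓
❓⬛⬛⬜⬜⬜⬜⬛❓❓❓
❓⬛⬛⬜⬜⬜⬜⬛❓❓❓
❓⬛⬛⬜⬛⬛⬛⬛❓❓❓
❓⬛⬛⬜⬜⬜⬜❓❓❓❓
❓❓❓❓❓❓❓❓❓❓❓

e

❓❓❓❓❓❓❓❓❓❓❓
❓❓❓❓❓❓❓❓❓❓❓
❓❓❓❓❓❓❓❓❓❓❓
❓❓⬛⬜⬜⬜⬛⬛❓❓❓
❓⬛⬛⬜⬜⬜⬛⬛❓❓❓
⬛⬛⬜⬜⬜🔴⬜⬜❓❓❓
⬛⬛⬜⬜⬜⬜⬛⬛❓❓❓
⬛⬛⬜⬜⬜⬜⬛⬛❓❓❓
⬛⬛⬜⬛⬛⬛⬛❓❓❓❓
⬛⬛⬜⬜⬜⬜❓❓❓❓❓
❓❓❓❓❓❓❓❓❓❓❓

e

❓❓❓❓❓❓❓❓❓❓❓
❓❓❓❓❓❓❓❓❓❓❓
❓❓❓❓❓❓❓❓❓❓❓
❓⬛⬜⬜⬜⬛⬛⬛❓❓❓
⬛⬛⬜⬜⬜⬛⬛⬛❓❓❓
⬛⬜⬜⬜📦🔴⬜⬜❓❓❓
⬛⬜⬜⬜⬜⬛⬛⬛❓❓❓
⬛⬜⬜⬜⬜⬛⬛⬛❓❓❓
⬛⬜⬛⬛⬛⬛❓❓❓❓❓
⬛⬜⬜⬜⬜❓❓❓❓❓❓
❓❓❓❓❓❓❓❓❓❓❓

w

❓❓❓❓❓❓❓❓❓❓❓
❓❓❓❓❓❓❓❓❓❓❓
❓❓❓❓❓❓❓❓❓❓❓
❓❓⬛⬜⬜⬜⬛⬛⬛❓❓
❓⬛⬛⬜⬜⬜⬛⬛⬛❓❓
⬛⬛⬜⬜⬜🔴⬜⬜⬜❓❓
⬛⬛⬜⬜⬜⬜⬛⬛⬛❓❓
⬛⬛⬜⬜⬜⬜⬛⬛⬛❓❓
⬛⬛⬜⬛⬛⬛⬛❓❓❓❓
⬛⬛⬜⬜⬜⬜❓❓❓❓❓
❓❓❓❓❓❓❓❓❓❓❓

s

❓❓❓❓❓❓❓❓❓❓❓
❓❓❓❓❓❓❓❓❓❓❓
❓❓⬛⬜⬜⬜⬛⬛⬛❓❓
❓⬛⬛⬜⬜⬜⬛⬛⬛❓❓
⬛⬛⬜⬜⬜📦⬜⬜⬜❓❓
⬛⬛⬜⬜⬜🔴⬛⬛⬛❓❓
⬛⬛⬜⬜⬜⬜⬛⬛⬛❓❓
⬛⬛⬜⬛⬛⬛⬛⬛❓❓❓
⬛⬛⬜⬜⬜⬜❓❓❓❓❓
❓❓❓❓❓❓❓❓❓❓❓
❓❓❓❓❓❓❓❓❓❓❓

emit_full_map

❓❓⬛⬜⬜⬜⬛⬛⬛
❓⬛⬛⬜⬜⬜⬛⬛⬛
⬛⬛⬜⬜⬜📦⬜⬜⬜
⬛⬛⬜⬜⬜🔴⬛⬛⬛
⬛⬛⬜⬜⬜⬜⬛⬛⬛
⬛⬛⬜⬛⬛⬛⬛⬛❓
⬛⬛⬜⬜⬜⬜❓❓❓

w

❓❓❓❓❓❓❓❓❓❓❓
❓❓❓❓❓❓❓❓❓❓❓
❓❓❓⬛⬜⬜⬜⬛⬛⬛❓
❓❓⬛⬛⬜⬜⬜⬛⬛⬛❓
❓⬛⬛⬜⬜⬜📦⬜⬜⬜❓
❓⬛⬛⬜⬜🔴⬜⬛⬛⬛❓
❓⬛⬛⬜⬜⬜⬜⬛⬛⬛❓
❓⬛⬛⬜⬛⬛⬛⬛⬛❓❓
❓⬛⬛⬜⬜⬜⬜❓❓❓❓
❓❓❓❓❓❓❓❓❓❓❓
❓❓❓❓❓❓❓❓❓❓❓

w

⬛❓❓❓❓❓❓❓❓❓❓
⬛❓❓❓❓❓❓❓❓❓❓
⬛❓❓❓⬛⬜⬜⬜⬛⬛⬛
⬛❓❓⬛⬛⬜⬜⬜⬛⬛⬛
⬛❓⬛⬛⬜⬜⬜📦⬜⬜⬜
⬛❓⬛⬛⬜🔴⬜⬜⬛⬛⬛
⬛❓⬛⬛⬜⬜⬜⬜⬛⬛⬛
⬛❓⬛⬛⬜⬛⬛⬛⬛⬛❓
⬛❓⬛⬛⬜⬜⬜⬜❓❓❓
⬛❓❓❓❓❓❓❓❓❓❓
⬛❓❓❓❓❓❓❓❓❓❓

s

⬛❓❓❓❓❓❓❓❓❓❓
⬛❓❓❓⬛⬜⬜⬜⬛⬛⬛
⬛❓❓⬛⬛⬜⬜⬜⬛⬛⬛
⬛❓⬛⬛⬜⬜⬜📦⬜⬜⬜
⬛❓⬛⬛⬜⬜⬜⬜⬛⬛⬛
⬛❓⬛⬛⬜🔴⬜⬜⬛⬛⬛
⬛❓⬛⬛⬜⬛⬛⬛⬛⬛❓
⬛❓⬛⬛⬜⬜⬜⬜❓❓❓
⬛❓❓❓❓❓❓❓❓❓❓
⬛❓❓❓❓❓❓❓❓❓❓
⬛❓❓❓❓❓❓❓❓❓❓

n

⬛❓❓❓❓❓❓❓❓❓❓
⬛❓❓❓❓❓❓❓❓❓❓
⬛❓❓❓⬛⬜⬜⬜⬛⬛⬛
⬛❓❓⬛⬛⬜⬜⬜⬛⬛⬛
⬛❓⬛⬛⬜⬜⬜📦⬜⬜⬜
⬛❓⬛⬛⬜🔴⬜⬜⬛⬛⬛
⬛❓⬛⬛⬜⬜⬜⬜⬛⬛⬛
⬛❓⬛⬛⬜⬛⬛⬛⬛⬛❓
⬛❓⬛⬛⬜⬜⬜⬜❓❓❓
⬛❓❓❓❓❓❓❓❓❓❓
⬛❓❓❓❓❓❓❓❓❓❓

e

❓❓❓❓❓❓❓❓❓❓❓
❓❓❓❓❓❓❓❓❓❓❓
❓❓❓⬛⬜⬜⬜⬛⬛⬛❓
❓❓⬛⬛⬜⬜⬜⬛⬛⬛❓
❓⬛⬛⬜⬜⬜📦⬜⬜⬜❓
❓⬛⬛⬜⬜🔴⬜⬛⬛⬛❓
❓⬛⬛⬜⬜⬜⬜⬛⬛⬛❓
❓⬛⬛⬜⬛⬛⬛⬛⬛❓❓
❓⬛⬛⬜⬜⬜⬜❓❓❓❓
❓❓❓❓❓❓❓❓❓❓❓
❓❓❓❓❓❓❓❓❓❓❓
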